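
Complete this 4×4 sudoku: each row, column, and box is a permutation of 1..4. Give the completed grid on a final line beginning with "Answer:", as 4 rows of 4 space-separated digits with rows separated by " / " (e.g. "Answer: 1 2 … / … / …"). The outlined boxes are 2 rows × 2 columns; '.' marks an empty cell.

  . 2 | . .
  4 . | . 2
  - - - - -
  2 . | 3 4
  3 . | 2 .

Step 1. [r1c1∈{1}] r1c1's peers cover all but 1. So r1c1=1.
Step 2. [r4c4∈{1}] only 1 remains possible at r4c4 ⇒ r4c4=1.
Step 3. [r1c4∈{3}] r1c4's peers cover all but 3 ⇒ r1c4=3.
Step 4. [r4c2∈{4}] r4c2's peers cover all but 4 ⇒ r4c2=4.
Step 5. [r2c2∈{3}] r2c2's peers cover all but 3 ⇒ r2c2=3.
Step 6. [r3c2∈{1}] r3c2's peers cover all but 1. So r3c2=1.
Step 7. [r2c3∈{1}] nothing but 1 survives at r2c3 ⇒ r2c3=1.
Step 8. [r1c3∈{4}] nothing but 4 survives at r1c3. So r1c3=4.

Answer: 1 2 4 3 / 4 3 1 2 / 2 1 3 4 / 3 4 2 1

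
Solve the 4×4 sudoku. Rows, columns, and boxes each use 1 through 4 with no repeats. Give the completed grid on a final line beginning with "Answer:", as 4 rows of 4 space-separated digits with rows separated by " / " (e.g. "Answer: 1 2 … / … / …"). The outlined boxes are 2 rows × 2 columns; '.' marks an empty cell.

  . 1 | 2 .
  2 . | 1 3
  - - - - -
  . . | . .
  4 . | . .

Step 1. [r3c3∈{3,4}] in col 3, 4 fits only at r3c3. So r3c3=4.
Step 2. [r3c1∈{1,3}] r3c1 is the only open cell in col 1 admitting 1 ⇒ r3c1=1.
Step 3. [r3c4∈{2}] only 2 remains possible at r3c4. So r3c4=2.
Step 4. [r4c2∈{2,3}] r4c2 is the only open cell in row 4 admitting 2. So r4c2=2.
Step 5. [r3c2∈{3}] only 3 remains possible at r3c2 ⇒ r3c2=3.
Step 6. [r4c3∈{3}] only 3 remains possible at r4c3. So r4c3=3.
Step 7. [r4c4∈{1}] r4c4 is down to just 1. So r4c4=1.
Step 8. [r1c1∈{3}] r1c1 is down to just 3, so r1c1=3.
Step 9. [r2c2∈{4}] r2c2 is down to just 4, so r2c2=4.
Step 10. [r1c4∈{4}] only 4 remains possible at r1c4. So r1c4=4.

Answer: 3 1 2 4 / 2 4 1 3 / 1 3 4 2 / 4 2 3 1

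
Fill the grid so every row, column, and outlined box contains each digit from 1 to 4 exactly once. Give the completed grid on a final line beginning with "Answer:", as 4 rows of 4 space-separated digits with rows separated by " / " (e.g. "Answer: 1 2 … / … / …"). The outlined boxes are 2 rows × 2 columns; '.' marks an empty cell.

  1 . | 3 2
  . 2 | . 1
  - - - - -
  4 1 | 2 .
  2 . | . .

Step 1. [r4c4∈{3,4}] col 4 places 4 nowhere but r4c4 ⇒ r4c4=4.
Step 2. [r4c2∈{3}] r4c2 is down to just 3. So r4c2=3.
Step 3. [r3c4∈{3}] r3c4 is down to just 3 ⇒ r3c4=3.
Step 4. [r2c1∈{3}] r2c1 has the single candidate 3. So r2c1=3.
Step 5. [r4c3∈{1}] r4c3's peers cover all but 1. So r4c3=1.
Step 6. [r2c3∈{4}] nothing but 4 survives at r2c3, so r2c3=4.
Step 7. [r1c2∈{4}] only 4 remains possible at r1c2, so r1c2=4.

Answer: 1 4 3 2 / 3 2 4 1 / 4 1 2 3 / 2 3 1 4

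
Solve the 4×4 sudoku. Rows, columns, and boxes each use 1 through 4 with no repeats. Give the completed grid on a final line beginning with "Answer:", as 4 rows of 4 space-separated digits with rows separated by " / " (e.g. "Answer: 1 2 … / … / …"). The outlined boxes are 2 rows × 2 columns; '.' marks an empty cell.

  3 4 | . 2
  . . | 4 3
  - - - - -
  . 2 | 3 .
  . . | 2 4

Step 1. [r4c1∈{1}] r4c1 has the single candidate 1 ⇒ r4c1=1.
Step 2. [r3c1∈{4}] r3c1 is down to just 4, so r3c1=4.
Step 3. [r3c4∈{1}] only 1 remains possible at r3c4 ⇒ r3c4=1.
Step 4. [r1c3∈{1}] nothing but 1 survives at r1c3. So r1c3=1.
Step 5. [r2c2∈{1}] nothing but 1 survives at r2c2 ⇒ r2c2=1.
Step 6. [r4c2∈{3}] nothing but 3 survives at r4c2. So r4c2=3.
Step 7. [r2c1∈{2}] r2c1's peers cover all but 2. So r2c1=2.

Answer: 3 4 1 2 / 2 1 4 3 / 4 2 3 1 / 1 3 2 4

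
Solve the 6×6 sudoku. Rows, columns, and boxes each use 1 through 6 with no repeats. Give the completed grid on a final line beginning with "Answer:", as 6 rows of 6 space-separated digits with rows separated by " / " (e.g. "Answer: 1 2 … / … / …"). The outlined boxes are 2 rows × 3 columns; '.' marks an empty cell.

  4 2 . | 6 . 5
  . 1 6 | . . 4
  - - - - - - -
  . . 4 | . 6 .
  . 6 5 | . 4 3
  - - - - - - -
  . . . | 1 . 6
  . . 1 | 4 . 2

Step 1. [r2c4∈{2,3}] in col 4, 3 fits only at r2c4, so r2c4=3.
Step 2. [r3c2∈{3}] only 3 remains possible at r3c2. So r3c2=3.
Step 3. [r6c2∈{5}] r6c2 is down to just 5 ⇒ r6c2=5.
Step 4. [r6c5∈{3}] r6c5's peers cover all but 3, so r6c5=3.
Step 5. [r4c1∈{1,2}] across row 4, 1 lands solely at r4c1, so r4c1=1.
Step 6. [r5c1∈{2,3}] in col 1, 3 fits only at r5c1. So r5c1=3.
Step 7. [r3c1∈{2}] r3c1's peers cover all but 2, so r3c1=2.
Step 8. [r5c3∈{2}] r5c3 is down to just 2. So r5c3=2.
Step 9. [r1c5∈{1}] r1c5 has the single candidate 1. So r1c5=1.
Step 10. [r3c6∈{1}] r3c6 has the single candidate 1, so r3c6=1.
Step 11. [r5c2∈{4}] r5c2 is down to just 4, so r5c2=4.
Step 12. [r4c4∈{2}] only 2 remains possible at r4c4, so r4c4=2.
Step 13. [r6c1∈{6}] r6c1 has the single candidate 6, so r6c1=6.
Step 14. [r3c4∈{5}] only 5 remains possible at r3c4, so r3c4=5.
Step 15. [r1c3∈{3}] r1c3 is down to just 3. So r1c3=3.
Step 16. [r2c1∈{5}] only 5 remains possible at r2c1. So r2c1=5.
Step 17. [r2c5∈{2}] nothing but 2 survives at r2c5, so r2c5=2.
Step 18. [r5c5∈{5}] only 5 remains possible at r5c5. So r5c5=5.

Answer: 4 2 3 6 1 5 / 5 1 6 3 2 4 / 2 3 4 5 6 1 / 1 6 5 2 4 3 / 3 4 2 1 5 6 / 6 5 1 4 3 2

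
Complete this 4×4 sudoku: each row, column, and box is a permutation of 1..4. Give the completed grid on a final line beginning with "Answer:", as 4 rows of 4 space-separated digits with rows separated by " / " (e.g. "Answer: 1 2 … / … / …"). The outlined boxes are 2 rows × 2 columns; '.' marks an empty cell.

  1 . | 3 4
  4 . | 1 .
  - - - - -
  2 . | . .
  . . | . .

Step 1. [r4c1∈{3}] only 3 remains possible at r4c1 ⇒ r4c1=3.
Step 2. [r3c3∈{4}] only 4 remains possible at r3c3. So r3c3=4.
Step 3. [r2c4∈{2}] r2c4 has the single candidate 2, so r2c4=2.
Step 4. [r3c2∈{1}] r3c2's peers cover all but 1 ⇒ r3c2=1.
Step 5. [r2c2∈{3}] r2c2 has the single candidate 3, so r2c2=3.
Step 6. [r3c4∈{3}] r3c4 has the single candidate 3 ⇒ r3c4=3.
Step 7. [r4c4∈{1}] r4c4 has the single candidate 1, so r4c4=1.
Step 8. [r1c2∈{2}] r1c2's peers cover all but 2, so r1c2=2.
Step 9. [r4c3∈{2}] nothing but 2 survives at r4c3 ⇒ r4c3=2.
Step 10. [r4c2∈{4}] r4c2 has the single candidate 4 ⇒ r4c2=4.

Answer: 1 2 3 4 / 4 3 1 2 / 2 1 4 3 / 3 4 2 1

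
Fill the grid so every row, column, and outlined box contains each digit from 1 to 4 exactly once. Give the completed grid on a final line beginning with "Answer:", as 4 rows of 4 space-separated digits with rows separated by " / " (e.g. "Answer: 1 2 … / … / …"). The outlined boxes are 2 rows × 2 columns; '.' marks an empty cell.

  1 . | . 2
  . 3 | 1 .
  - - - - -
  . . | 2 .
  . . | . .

Step 1. [r1c2∈{4}] r1c2 has the single candidate 4. So r1c2=4.
Step 2. [r4c3∈{3,4}] r4c3 is the only open cell in col 3 admitting 4, so r4c3=4.
Step 3. [r3c2∈{1}] nothing but 1 survives at r3c2 ⇒ r3c2=1.
Step 4. [r3c4∈{3}] r3c4 is down to just 3. So r3c4=3.
Step 5. [r4c1∈{2,3}] in row 4, 3 fits only at r4c1 ⇒ r4c1=3.
Step 6. [r4c4∈{1}] r4c4's peers cover all but 1. So r4c4=1.
Step 7. [r2c4∈{4}] only 4 remains possible at r2c4. So r2c4=4.
Step 8. [r4c2∈{2}] nothing but 2 survives at r4c2. So r4c2=2.
Step 9. [r1c3∈{3}] nothing but 3 survives at r1c3, so r1c3=3.
Step 10. [r2c1∈{2}] r2c1 is down to just 2, so r2c1=2.
Step 11. [r3c1∈{4}] nothing but 4 survives at r3c1, so r3c1=4.

Answer: 1 4 3 2 / 2 3 1 4 / 4 1 2 3 / 3 2 4 1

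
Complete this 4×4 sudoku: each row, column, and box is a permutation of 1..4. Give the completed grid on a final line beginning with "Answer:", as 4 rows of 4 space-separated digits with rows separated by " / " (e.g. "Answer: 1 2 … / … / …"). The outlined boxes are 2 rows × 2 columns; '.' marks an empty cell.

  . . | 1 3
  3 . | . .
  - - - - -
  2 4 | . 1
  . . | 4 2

Step 1. [r2c2∈{1,2}] 1 has one home in row 2: r2c2, so r2c2=1.
Step 2. [r2c4∈{4}] r2c4 has the single candidate 4. So r2c4=4.
Step 3. [r2c3∈{2}] nothing but 2 survives at r2c3. So r2c3=2.
Step 4. [r4c1∈{1}] only 1 remains possible at r4c1, so r4c1=1.
Step 5. [r3c3∈{3}] r3c3's peers cover all but 3, so r3c3=3.
Step 6. [r1c2∈{2}] r1c2 is down to just 2 ⇒ r1c2=2.
Step 7. [r4c2∈{3}] r4c2 has the single candidate 3. So r4c2=3.
Step 8. [r1c1∈{4}] r1c1's peers cover all but 4 ⇒ r1c1=4.

Answer: 4 2 1 3 / 3 1 2 4 / 2 4 3 1 / 1 3 4 2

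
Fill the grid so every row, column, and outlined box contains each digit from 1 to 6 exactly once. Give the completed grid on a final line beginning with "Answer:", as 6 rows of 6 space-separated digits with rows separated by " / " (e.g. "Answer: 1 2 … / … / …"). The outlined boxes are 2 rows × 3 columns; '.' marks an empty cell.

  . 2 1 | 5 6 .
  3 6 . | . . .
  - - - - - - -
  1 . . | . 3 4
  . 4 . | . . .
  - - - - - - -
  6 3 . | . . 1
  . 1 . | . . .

Step 1. [r2c3∈{4,5}] in row 2, 5 fits only at r2c3. So r2c3=5.
Step 2. [r6c1∈{2,4,5}] across box 5, 5 lands solely at r6c1, so r6c1=5.
Step 3. [r4c1∈{2}] r4c1 has the single candidate 2, so r4c1=2.
Step 4. [r3c4∈{2,6}] r3c4 is the only open cell in row 3 admitting 2. So r3c4=2.
Step 5. [r5c4∈{4}] r5c4's peers cover all but 4. So r5c4=4.
Step 6. [r6c5∈{2}] r6c5's peers cover all but 2, so r6c5=2.
Step 7. [r2c4∈{1}] r2c4 has the single candidate 1. So r2c4=1.
Step 8. [r4c4∈{6}] nothing but 6 survives at r4c4 ⇒ r4c4=6.
Step 9. [r6c4∈{3}] nothing but 3 survives at r6c4 ⇒ r6c4=3.
Step 10. [r5c5∈{5}] nothing but 5 survives at r5c5 ⇒ r5c5=5.
Step 11. [r1c6∈{3}] r1c6 is down to just 3 ⇒ r1c6=3.
Step 12. [r4c5∈{1}] r4c5's peers cover all but 1 ⇒ r4c5=1.
Step 13. [r4c6∈{5}] nothing but 5 survives at r4c6 ⇒ r4c6=5.
Step 14. [r3c2∈{5}] r3c2 has the single candidate 5, so r3c2=5.
Step 15. [r5c3∈{2}] r5c3 is down to just 2, so r5c3=2.
Step 16. [r1c1∈{4}] r1c1's peers cover all but 4, so r1c1=4.
Step 17. [r4c3∈{3}] r4c3 has the single candidate 3 ⇒ r4c3=3.
Step 18. [r3c3∈{6}] nothing but 6 survives at r3c3 ⇒ r3c3=6.
Step 19. [r6c6∈{6}] r6c6's peers cover all but 6, so r6c6=6.
Step 20. [r2c5∈{4}] r2c5 is down to just 4. So r2c5=4.
Step 21. [r6c3∈{4}] r6c3's peers cover all but 4 ⇒ r6c3=4.
Step 22. [r2c6∈{2}] r2c6 has the single candidate 2, so r2c6=2.

Answer: 4 2 1 5 6 3 / 3 6 5 1 4 2 / 1 5 6 2 3 4 / 2 4 3 6 1 5 / 6 3 2 4 5 1 / 5 1 4 3 2 6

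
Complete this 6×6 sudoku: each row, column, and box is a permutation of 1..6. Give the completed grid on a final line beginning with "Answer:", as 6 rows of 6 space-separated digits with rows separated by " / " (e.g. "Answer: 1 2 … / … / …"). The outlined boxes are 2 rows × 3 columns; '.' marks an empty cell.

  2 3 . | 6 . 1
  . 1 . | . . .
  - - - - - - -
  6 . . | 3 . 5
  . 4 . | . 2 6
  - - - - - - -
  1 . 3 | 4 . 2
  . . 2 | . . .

Step 1. [r2c6∈{3,4}] r2c6 is the only open cell in col 6 admitting 4, so r2c6=4.
Step 2. [r2c1∈{5}] r2c1 has the single candidate 5, so r2c1=5.
Step 3. [r6c4∈{1,5}] r6c4 is the only open cell in col 4 admitting 5 ⇒ r6c4=5.
Step 4. [r6c5∈{1,3,6}] row 6 places 1 nowhere but r6c5. So r6c5=1.
Step 5. [r4c4∈{1}] nothing but 1 survives at r4c4 ⇒ r4c4=1.
Step 6. [r5c5∈{6}] nothing but 6 survives at r5c5, so r5c5=6.
Step 7. [r3c5∈{4}] r3c5's peers cover all but 4 ⇒ r3c5=4.
Step 8. [r3c2∈{2}] only 2 remains possible at r3c2. So r3c2=2.
Step 9. [r6c6∈{3}] only 3 remains possible at r6c6 ⇒ r6c6=3.
Step 10. [r4c1∈{3}] only 3 remains possible at r4c1 ⇒ r4c1=3.
Step 11. [r1c5∈{5}] nothing but 5 survives at r1c5 ⇒ r1c5=5.
Step 12. [r2c3∈{6}] r2c3 is down to just 6 ⇒ r2c3=6.
Step 13. [r2c5∈{3}] r2c5 is down to just 3. So r2c5=3.
Step 14. [r3c3∈{1}] only 1 remains possible at r3c3, so r3c3=1.
Step 15. [r6c2∈{6}] r6c2 is down to just 6 ⇒ r6c2=6.
Step 16. [r4c3∈{5}] r4c3's peers cover all but 5, so r4c3=5.
Step 17. [r1c3∈{4}] r1c3's peers cover all but 4, so r1c3=4.
Step 18. [r2c4∈{2}] r2c4's peers cover all but 2. So r2c4=2.
Step 19. [r5c2∈{5}] nothing but 5 survives at r5c2 ⇒ r5c2=5.
Step 20. [r6c1∈{4}] r6c1 has the single candidate 4, so r6c1=4.

Answer: 2 3 4 6 5 1 / 5 1 6 2 3 4 / 6 2 1 3 4 5 / 3 4 5 1 2 6 / 1 5 3 4 6 2 / 4 6 2 5 1 3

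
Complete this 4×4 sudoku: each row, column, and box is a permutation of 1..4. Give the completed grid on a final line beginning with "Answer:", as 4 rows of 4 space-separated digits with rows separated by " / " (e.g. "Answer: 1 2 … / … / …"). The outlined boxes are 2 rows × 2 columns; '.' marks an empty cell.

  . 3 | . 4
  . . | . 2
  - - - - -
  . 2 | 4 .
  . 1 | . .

Step 1. [r4c4∈{3}] r4c4 is down to just 3, so r4c4=3.
Step 2. [r1c3∈{1}] r1c3 is down to just 1. So r1c3=1.
Step 3. [r4c1∈{4}] only 4 remains possible at r4c1, so r4c1=4.
Step 4. [r3c1∈{3}] only 3 remains possible at r3c1, so r3c1=3.
Step 5. [r4c3∈{2}] nothing but 2 survives at r4c3 ⇒ r4c3=2.
Step 6. [r3c4∈{1}] r3c4's peers cover all but 1 ⇒ r3c4=1.
Step 7. [r2c2∈{4}] r2c2 is down to just 4, so r2c2=4.
Step 8. [r2c1∈{1}] only 1 remains possible at r2c1. So r2c1=1.
Step 9. [r1c1∈{2}] r1c1's peers cover all but 2 ⇒ r1c1=2.
Step 10. [r2c3∈{3}] nothing but 3 survives at r2c3, so r2c3=3.

Answer: 2 3 1 4 / 1 4 3 2 / 3 2 4 1 / 4 1 2 3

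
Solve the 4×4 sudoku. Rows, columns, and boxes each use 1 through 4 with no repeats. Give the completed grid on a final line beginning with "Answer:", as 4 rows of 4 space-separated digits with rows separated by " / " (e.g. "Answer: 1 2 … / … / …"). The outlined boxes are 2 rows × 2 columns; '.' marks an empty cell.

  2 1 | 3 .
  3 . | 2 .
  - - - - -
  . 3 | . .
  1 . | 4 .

Step 1. [r2c4∈{1,4}] row 2 places 1 nowhere but r2c4, so r2c4=1.
Step 2. [r3c4∈{2}] r3c4 has the single candidate 2 ⇒ r3c4=2.
Step 3. [r3c3∈{1}] r3c3's peers cover all but 1 ⇒ r3c3=1.
Step 4. [r4c2∈{2}] nothing but 2 survives at r4c2 ⇒ r4c2=2.
Step 5. [r2c2∈{4}] r2c2 is down to just 4 ⇒ r2c2=4.
Step 6. [r3c1∈{4}] r3c1 has the single candidate 4, so r3c1=4.
Step 7. [r1c4∈{4}] r1c4's peers cover all but 4, so r1c4=4.
Step 8. [r4c4∈{3}] nothing but 3 survives at r4c4 ⇒ r4c4=3.

Answer: 2 1 3 4 / 3 4 2 1 / 4 3 1 2 / 1 2 4 3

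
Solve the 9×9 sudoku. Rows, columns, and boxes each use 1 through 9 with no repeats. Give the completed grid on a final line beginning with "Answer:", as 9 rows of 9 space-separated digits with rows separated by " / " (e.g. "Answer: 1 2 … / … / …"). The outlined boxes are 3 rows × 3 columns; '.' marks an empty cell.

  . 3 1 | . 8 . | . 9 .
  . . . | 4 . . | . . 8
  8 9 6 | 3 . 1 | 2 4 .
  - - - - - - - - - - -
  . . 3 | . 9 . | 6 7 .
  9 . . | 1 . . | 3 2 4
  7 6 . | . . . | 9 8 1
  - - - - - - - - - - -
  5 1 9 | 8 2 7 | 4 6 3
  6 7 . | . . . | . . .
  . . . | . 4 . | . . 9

Step 1. [r1c4∈{2,5,6,7}] in col 4, 7 fits only at r1c4. So r1c4=7.
Step 2. [r3c5∈{5}] only 5 remains possible at r3c5, so r3c5=5.
Step 3. [r2c1∈{2}] r2c1 is down to just 2, so r2c1=2.
Step 4. [r4c2∈{2,4,5,8}] col 2 places 4 nowhere but r4c2. So r4c2=4.
Step 5. [r1c7∈{5}] r1c7 has the single candidate 5. So r1c7=5.
Step 6. [r6c3∈{2,5}] box 4 places 2 nowhere but r6c3 ⇒ r6c3=2.
Step 7. [r6c4∈{5}] r6c4 is down to just 5 ⇒ r6c4=5.
Step 8. [r9c3∈{8}] r9c3 has the single candidate 8 ⇒ r9c3=8.
Step 9. [r2c5∈{6}] nothing but 6 survives at r2c5, so r2c5=6.
Step 10. [r8c5∈{1,3}] across col 5, 1 lands solely at r8c5. So r8c5=1.
Step 11. [r8c6∈{3,5,9}] r8c6 is the only open cell in row 8 admitting 3. So r8c6=3.
Step 12. [r5c6∈{6,8}] 6 has one home in row 5: r5c6 ⇒ r5c6=6.
Step 13. [r2c2∈{5}] r2c2's peers cover all but 5 ⇒ r2c2=5.
Step 14. [r9c7∈{1,7}] r9c7 is the only open cell in row 9 admitting 7 ⇒ r9c7=7.
Step 15. [r9c8∈{1,5}] row 9 places 1 nowhere but r9c8, so r9c8=1.
Step 16. [r8c8∈{5}] only 5 remains possible at r8c8. So r8c8=5.
Step 17. [r4c6∈{2,8}] across row 4, 8 lands solely at r4c6 ⇒ r4c6=8.
Step 18. [r6c6∈{4}] nothing but 4 survives at r6c6, so r6c6=4.
Step 19. [r9c6∈{5}] nothing but 5 survives at r9c6, so r9c6=5.
Step 20. [r4c9∈{5}] r4c9 is down to just 5. So r4c9=5.
Step 21. [r9c2∈{2}] nothing but 2 survives at r9c2, so r9c2=2.
Step 22. [r5c5∈{7}] r5c5 is down to just 7, so r5c5=7.
Step 23. [r1c6∈{2}] nothing but 2 survives at r1c6. So r1c6=2.
Step 24. [r8c3∈{4}] r8c3's peers cover all but 4, so r8c3=4.
Step 25. [r8c7∈{8}] r8c7 has the single candidate 8. So r8c7=8.
Step 26. [r4c4∈{2}] r4c4 has the single candidate 2. So r4c4=2.
Step 27. [r2c8∈{3}] r2c8 has the single candidate 3 ⇒ r2c8=3.
Step 28. [r5c3∈{5}] r5c3 has the single candidate 5. So r5c3=5.
Step 29. [r5c2∈{8}] nothing but 8 survives at r5c2, so r5c2=8.
Step 30. [r2c3∈{7}] r2c3 has the single candidate 7, so r2c3=7.
Step 31. [r8c4∈{9}] r8c4's peers cover all but 9 ⇒ r8c4=9.
Step 32. [r2c6∈{9}] r2c6's peers cover all but 9, so r2c6=9.
Step 33. [r9c4∈{6}] nothing but 6 survives at r9c4. So r9c4=6.
Step 34. [r2c7∈{1}] only 1 remains possible at r2c7 ⇒ r2c7=1.
Step 35. [r9c1∈{3}] nothing but 3 survives at r9c1 ⇒ r9c1=3.
Step 36. [r3c9∈{7}] r3c9 is down to just 7 ⇒ r3c9=7.
Step 37. [r1c9∈{6}] r1c9 is down to just 6. So r1c9=6.
Step 38. [r4c1∈{1}] r4c1 has the single candidate 1 ⇒ r4c1=1.
Step 39. [r1c1∈{4}] r1c1 is down to just 4, so r1c1=4.
Step 40. [r8c9∈{2}] nothing but 2 survives at r8c9. So r8c9=2.
Step 41. [r6c5∈{3}] r6c5's peers cover all but 3 ⇒ r6c5=3.

Answer: 4 3 1 7 8 2 5 9 6 / 2 5 7 4 6 9 1 3 8 / 8 9 6 3 5 1 2 4 7 / 1 4 3 2 9 8 6 7 5 / 9 8 5 1 7 6 3 2 4 / 7 6 2 5 3 4 9 8 1 / 5 1 9 8 2 7 4 6 3 / 6 7 4 9 1 3 8 5 2 / 3 2 8 6 4 5 7 1 9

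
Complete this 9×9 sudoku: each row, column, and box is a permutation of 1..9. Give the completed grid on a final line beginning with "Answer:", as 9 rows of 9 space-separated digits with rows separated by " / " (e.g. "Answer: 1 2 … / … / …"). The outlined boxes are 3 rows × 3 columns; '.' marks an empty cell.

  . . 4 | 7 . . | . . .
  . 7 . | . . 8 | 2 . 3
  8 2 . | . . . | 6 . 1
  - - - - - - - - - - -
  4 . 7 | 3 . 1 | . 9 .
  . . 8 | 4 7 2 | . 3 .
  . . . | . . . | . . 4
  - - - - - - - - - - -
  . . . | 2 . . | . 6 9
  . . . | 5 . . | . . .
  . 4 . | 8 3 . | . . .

Step 1. [r3c4∈{9}] r3c4 is down to just 9. So r3c4=9.
Step 2. [r6c4∈{6}] r6c4 has the single candidate 6. So r6c4=6.
Step 3. [r4c9∈{2,5,6,8}] row 4 places 2 nowhere but r4c9, so r4c9=2.
Step 4. [r3c8∈{4,5,7}] row 3 places 7 nowhere but r3c8. So r3c8=7.
Step 5. [r6c7∈{1,5,7,8}] across row 6, 7 lands solely at r6c7, so r6c7=7.
Step 6. [r4c2∈{5,6}] r4c2 is the only open cell in row 4 admitting 6 ⇒ r4c2=6.
Step 7. [r2c4∈{1}] nothing but 1 survives at r2c4. So r2c4=1.
Step 8. [r1c7∈{5,8,9}] in col 7, 9 fits only at r1c7 ⇒ r1c7=9.
Step 9. [r2c8∈{4,5}] r2c8 is the only open cell in box 3 admitting 4 ⇒ r2c8=4.
Step 10. [r1c5∈{2,5,6}] r1c5 is the only open cell in row 1 admitting 2. So r1c5=2.
Step 11. [r6c2∈{1,3,5,9}] the only places for 9 in box 5 are along row 6. So r6c2≠9.
Step 12. [r7c7∈{1,3,4,5,8}] the pair r5c7,r9c7 in col 7 locks {1,5} between them. So r7c7≠1.
Step 13. [r5c9∈{5,6}] the triple r5c1,r5c2,r5c7 in row 5 confines {1,5,9} to those cells. So r5c9≠5.
Step 14. [r7c7∈{3,4,5,8}] the pair r5c7,r9c7 in col 7 locks {1,5} between them. So r7c7≠5.
Step 15. [r4c7∈{5,8}] the pair r5c7,r9c7 in col 7 locks {1,5} between them. So r4c7≠5.
Step 16. [r4c5∈{5,8}] across row 4, 5 lands solely at r4c5. So r4c5=5.
Step 17. [r6c6∈{9}] r6c6 is down to just 9. So r6c6=9.
Step 18. [r8c5∈{1,4,6,9}] col 5 places 9 nowhere but r8c5. So r8c5=9.
Step 19. [r7c5∈{1,4}] 1 has one home in col 5: r7c5, so r7c5=1.
Step 20. [r5c2∈{1,5,9}] col 2 places 9 nowhere but r5c2 ⇒ r5c2=9.
Step 21. [r4c7∈{8}] nothing but 8 survives at r4c7 ⇒ r4c7=8.
Step 22. [r7c2∈{3,5,8}] r7c2 is the only open cell in row 7 admitting 8. So r7c2=8.
Step 23. [r2c5∈{6}] only 6 remains possible at r2c5 ⇒ r2c5=6.
Step 24. [r1c1∈{1,3,5,6}] row 1 places 6 nowhere but r1c1. So r1c1=6.
Step 25. [r1c2∈{1,3,5}] r1c2 is the only open cell in row 1 admitting 1. So r1c2=1.
Step 26. [r8c2∈{3}] r8c2 is down to just 3. So r8c2=3.
Step 27. [r7c3∈{5}] r7c3 has the single candidate 5 ⇒ r7c3=5.
Step 28. [r6c1∈{1,2,3,5}] col 1 places 3 nowhere but r6c1. So r6c1=3.
Step 29. [r3c6∈{3,4,5}] in row 3, 5 fits only at r3c6 ⇒ r3c6=5.
Step 30. [r7c1∈{7}] r7c1 is down to just 7 ⇒ r7c1=7.
Step 31. [r6c3∈{1,2}] 2 has one home in row 6: r6c3. So r6c3=2.
Step 32. [r6c8∈{1,5}] in row 6, 1 fits only at r6c8 ⇒ r6c8=1.
Step 33. [r5c1∈{1,5}] r5c1 is the only open cell in row 5 admitting 1, so r5c1=1.
Step 34. [r8c1∈{2}] nothing but 2 survives at r8c1. So r8c1=2.
Step 35. [r8c8∈{8}] r8c8 is down to just 8 ⇒ r8c8=8.
Step 36. [r8c9∈{7}] only 7 remains possible at r8c9 ⇒ r8c9=7.
Step 37. [r9c9∈{5}] r9c9 has the single candidate 5, so r9c9=5.
Step 38. [r2c3∈{9}] r2c3's peers cover all but 9 ⇒ r2c3=9.
Step 39. [r7c6∈{4}] nothing but 4 survives at r7c6, so r7c6=4.
Step 40. [r8c6∈{6}] r8c6 is down to just 6 ⇒ r8c6=6.
Step 41. [r9c7∈{1}] r9c7's peers cover all but 1, so r9c7=1.
Step 42. [r3c3∈{3}] r3c3 is down to just 3 ⇒ r3c3=3.
Step 43. [r5c7∈{5}] r5c7's peers cover all but 5 ⇒ r5c7=5.
Step 44. [r8c3∈{1}] r8c3 has the single candidate 1, so r8c3=1.
Step 45. [r6c5∈{8}] nothing but 8 survives at r6c5, so r6c5=8.
Step 46. [r3c5∈{4}] r3c5 is down to just 4, so r3c5=4.
Step 47. [r1c9∈{8}] nothing but 8 survives at r1c9 ⇒ r1c9=8.
Step 48. [r5c9∈{6}] r5c9 is down to just 6. So r5c9=6.
Step 49. [r8c7∈{4}] only 4 remains possible at r8c7 ⇒ r8c7=4.
Step 50. [r9c8∈{2}] r9c8 is down to just 2, so r9c8=2.
Step 51. [r1c8∈{5}] r1c8 is down to just 5. So r1c8=5.
Step 52. [r2c1∈{5}] nothing but 5 survives at r2c1 ⇒ r2c1=5.
Step 53. [r9c1∈{9}] r9c1 is down to just 9. So r9c1=9.
Step 54. [r7c7∈{3}] nothing but 3 survives at r7c7, so r7c7=3.
Step 55. [r9c6∈{7}] r9c6's peers cover all but 7, so r9c6=7.
Step 56. [r6c2∈{5}] nothing but 5 survives at r6c2 ⇒ r6c2=5.
Step 57. [r1c6∈{3}] r1c6 has the single candidate 3 ⇒ r1c6=3.
Step 58. [r9c3∈{6}] r9c3 is down to just 6. So r9c3=6.

Answer: 6 1 4 7 2 3 9 5 8 / 5 7 9 1 6 8 2 4 3 / 8 2 3 9 4 5 6 7 1 / 4 6 7 3 5 1 8 9 2 / 1 9 8 4 7 2 5 3 6 / 3 5 2 6 8 9 7 1 4 / 7 8 5 2 1 4 3 6 9 / 2 3 1 5 9 6 4 8 7 / 9 4 6 8 3 7 1 2 5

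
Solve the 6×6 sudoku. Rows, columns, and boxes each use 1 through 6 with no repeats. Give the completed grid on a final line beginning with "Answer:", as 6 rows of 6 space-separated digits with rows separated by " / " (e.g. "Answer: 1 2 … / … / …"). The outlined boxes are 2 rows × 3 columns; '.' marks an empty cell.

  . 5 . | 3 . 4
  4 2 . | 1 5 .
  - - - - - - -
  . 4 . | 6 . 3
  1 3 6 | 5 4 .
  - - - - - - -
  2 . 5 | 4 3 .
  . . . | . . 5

Step 1. [r1c5∈{2,6}] across row 1, 2 lands solely at r1c5, so r1c5=2.
Step 2. [r6c5∈{1,6}] 6 has one home in col 5: r6c5 ⇒ r6c5=6.
Step 3. [r6c3∈{1,3,4}] 4 has one home in row 6: r6c3 ⇒ r6c3=4.
Step 4. [r5c6∈{1}] r5c6 is down to just 1. So r5c6=1.
Step 5. [r1c1∈{6}] r1c1 has the single candidate 6, so r1c1=6.
Step 6. [r4c6∈{2}] r4c6's peers cover all but 2 ⇒ r4c6=2.
Step 7. [r3c5∈{1}] nothing but 1 survives at r3c5, so r3c5=1.
Step 8. [r3c3∈{2}] r3c3's peers cover all but 2, so r3c3=2.
Step 9. [r5c2∈{6}] r5c2 has the single candidate 6 ⇒ r5c2=6.
Step 10. [r6c1∈{3}] r6c1 is down to just 3. So r6c1=3.
Step 11. [r2c3∈{3}] nothing but 3 survives at r2c3. So r2c3=3.
Step 12. [r6c2∈{1}] only 1 remains possible at r6c2 ⇒ r6c2=1.
Step 13. [r1c3∈{1}] r1c3 has the single candidate 1 ⇒ r1c3=1.
Step 14. [r3c1∈{5}] only 5 remains possible at r3c1. So r3c1=5.
Step 15. [r2c6∈{6}] r2c6's peers cover all but 6 ⇒ r2c6=6.
Step 16. [r6c4∈{2}] only 2 remains possible at r6c4, so r6c4=2.

Answer: 6 5 1 3 2 4 / 4 2 3 1 5 6 / 5 4 2 6 1 3 / 1 3 6 5 4 2 / 2 6 5 4 3 1 / 3 1 4 2 6 5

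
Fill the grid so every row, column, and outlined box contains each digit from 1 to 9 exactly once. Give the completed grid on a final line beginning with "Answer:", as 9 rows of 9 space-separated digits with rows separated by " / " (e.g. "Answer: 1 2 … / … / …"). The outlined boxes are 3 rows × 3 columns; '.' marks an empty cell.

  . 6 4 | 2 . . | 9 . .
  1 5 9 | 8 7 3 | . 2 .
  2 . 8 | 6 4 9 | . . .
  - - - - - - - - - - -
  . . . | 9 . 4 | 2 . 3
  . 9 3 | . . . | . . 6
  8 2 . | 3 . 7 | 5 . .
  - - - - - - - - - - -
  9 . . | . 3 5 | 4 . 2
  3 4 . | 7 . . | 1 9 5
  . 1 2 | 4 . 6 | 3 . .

Step 1. [r1c1∈{7}] r1c1 is down to just 7, so r1c1=7.
Step 2. [r4c3∈{1,5,6,7}] col 3 places 5 nowhere but r4c3, so r4c3=5.
Step 3. [r5c7∈{7,8}] r5c7 is the only open cell in col 7 admitting 8 ⇒ r5c7=8.
Step 4. [r5c8∈{1,4,7}] r5c8 is the only open cell in row 5 admitting 7 ⇒ r5c8=7.
Step 5. [r4c8∈{1}] r4c8 is down to just 1, so r4c8=1.
Step 6. [r9c8∈{8}] r9c8 is down to just 8, so r9c8=8.
Step 7. [r1c5∈{1,5}] in box 2, 5 fits only at r1c5. So r1c5=5.
Step 8. [r4c1∈{6}] nothing but 6 survives at r4c1, so r4c1=6.
Step 9. [r3c9∈{1,7}] across row 3, 1 lands solely at r3c9 ⇒ r3c9=1.
Step 10. [r8c6∈{2,8}] r8c6 is the only open cell in col 6 admitting 8, so r8c6=8.
Step 11. [r7c3∈{6,7}] across col 3, 7 lands solely at r7c3 ⇒ r7c3=7.
Step 12. [r5c6∈{1,2}] across col 6, 2 lands solely at r5c6, so r5c6=2.
Step 13. [r5c5∈{1}] r5c5's peers cover all but 1. So r5c5=1.
Step 14. [r6c9∈{4,9}] 9 has one home in row 6: r6c9. So r6c9=9.
Step 15. [r3c2∈{3}] r3c2 has the single candidate 3. So r3c2=3.
Step 16. [r7c4∈{1}] r7c4 has the single candidate 1. So r7c4=1.
Step 17. [r4c2∈{7}] only 7 remains possible at r4c2. So r4c2=7.
Step 18. [r2c7∈{6}] r2c7 is down to just 6. So r2c7=6.
Step 19. [r9c9∈{7}] r9c9 is down to just 7 ⇒ r9c9=7.
Step 20. [r5c1∈{4}] r5c1 has the single candidate 4 ⇒ r5c1=4.
Step 21. [r1c6∈{1}] only 1 remains possible at r1c6, so r1c6=1.
Step 22. [r8c3∈{6}] r8c3 is down to just 6, so r8c3=6.
Step 23. [r7c2∈{8}] only 8 remains possible at r7c2 ⇒ r7c2=8.
Step 24. [r7c8∈{6}] r7c8's peers cover all but 6, so r7c8=6.
Step 25. [r3c8∈{5}] r3c8's peers cover all but 5, so r3c8=5.
Step 26. [r3c7∈{7}] r3c7's peers cover all but 7. So r3c7=7.
Step 27. [r1c8∈{3}] nothing but 3 survives at r1c8. So r1c8=3.
Step 28. [r9c1∈{5}] nothing but 5 survives at r9c1. So r9c1=5.
Step 29. [r6c5∈{6}] nothing but 6 survives at r6c5, so r6c5=6.
Step 30. [r6c3∈{1}] r6c3's peers cover all but 1. So r6c3=1.
Step 31. [r8c5∈{2}] only 2 remains possible at r8c5 ⇒ r8c5=2.
Step 32. [r1c9∈{8}] only 8 remains possible at r1c9. So r1c9=8.
Step 33. [r9c5∈{9}] only 9 remains possible at r9c5 ⇒ r9c5=9.
Step 34. [r6c8∈{4}] only 4 remains possible at r6c8 ⇒ r6c8=4.
Step 35. [r5c4∈{5}] only 5 remains possible at r5c4, so r5c4=5.
Step 36. [r4c5∈{8}] r4c5 has the single candidate 8. So r4c5=8.
Step 37. [r2c9∈{4}] only 4 remains possible at r2c9, so r2c9=4.

Answer: 7 6 4 2 5 1 9 3 8 / 1 5 9 8 7 3 6 2 4 / 2 3 8 6 4 9 7 5 1 / 6 7 5 9 8 4 2 1 3 / 4 9 3 5 1 2 8 7 6 / 8 2 1 3 6 7 5 4 9 / 9 8 7 1 3 5 4 6 2 / 3 4 6 7 2 8 1 9 5 / 5 1 2 4 9 6 3 8 7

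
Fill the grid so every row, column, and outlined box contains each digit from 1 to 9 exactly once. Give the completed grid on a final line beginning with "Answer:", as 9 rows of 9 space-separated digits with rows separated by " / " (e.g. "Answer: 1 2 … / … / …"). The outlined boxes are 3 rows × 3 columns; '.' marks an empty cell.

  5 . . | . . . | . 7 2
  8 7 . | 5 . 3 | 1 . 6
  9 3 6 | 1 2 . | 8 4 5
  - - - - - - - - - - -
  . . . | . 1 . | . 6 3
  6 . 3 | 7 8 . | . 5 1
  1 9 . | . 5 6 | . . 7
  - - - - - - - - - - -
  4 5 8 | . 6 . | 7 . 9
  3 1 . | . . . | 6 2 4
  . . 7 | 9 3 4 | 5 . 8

Step 1. [r1c2∈{4}] nothing but 4 survives at r1c2 ⇒ r1c2=4.
Step 2. [r5c2∈{2}] r5c2 has the single candidate 2. So r5c2=2.
Step 3. [r7c4∈{2}] r7c4's peers cover all but 2, so r7c4=2.
Step 4. [r5c6∈{9}] r5c6 is down to just 9 ⇒ r5c6=9.
Step 5. [r6c3∈{4}] only 4 remains possible at r6c3, so r6c3=4.
Step 6. [r4c7∈{2,4,9}] across row 4, 9 lands solely at r4c7 ⇒ r4c7=9.
Step 7. [r1c6∈{8}] only 8 remains possible at r1c6, so r1c6=8.
Step 8. [r7c8∈{1,3}] across row 7, 3 lands solely at r7c8. So r7c8=3.
Step 9. [r3c6∈{7}] r3c6's peers cover all but 7. So r3c6=7.
Step 10. [r2c5∈{4,9}] r2c5 is the only open cell in row 2 admitting 4 ⇒ r2c5=4.
Step 11. [r6c8∈{8}] nothing but 8 survives at r6c8 ⇒ r6c8=8.
Step 12. [r7c6∈{1}] r7c6 has the single candidate 1. So r7c6=1.
Step 13. [r8c6∈{5}] nothing but 5 survives at r8c6, so r8c6=5.
Step 14. [r8c4∈{8}] r8c4 is down to just 8 ⇒ r8c4=8.
Step 15. [r1c4∈{6}] only 6 remains possible at r1c4. So r1c4=6.
Step 16. [r9c8∈{1}] nothing but 1 survives at r9c8 ⇒ r9c8=1.
Step 17. [r8c3∈{9}] r8c3 is down to just 9. So r8c3=9.
Step 18. [r9c1∈{2}] r9c1 has the single candidate 2. So r9c1=2.
Step 19. [r6c4∈{3}] r6c4 is down to just 3, so r6c4=3.
Step 20. [r9c2∈{6}] r9c2's peers cover all but 6, so r9c2=6.
Step 21. [r4c4∈{4}] r4c4's peers cover all but 4. So r4c4=4.
Step 22. [r1c5∈{9}] nothing but 9 survives at r1c5 ⇒ r1c5=9.
Step 23. [r4c1∈{7}] only 7 remains possible at r4c1. So r4c1=7.
Step 24. [r4c2∈{8}] r4c2's peers cover all but 8. So r4c2=8.
Step 25. [r8c5∈{7}] nothing but 7 survives at r8c5. So r8c5=7.
Step 26. [r2c8∈{9}] r2c8 is down to just 9. So r2c8=9.
Step 27. [r2c3∈{2}] r2c3's peers cover all but 2. So r2c3=2.
Step 28. [r5c7∈{4}] r5c7 has the single candidate 4. So r5c7=4.
Step 29. [r1c3∈{1}] nothing but 1 survives at r1c3. So r1c3=1.
Step 30. [r4c6∈{2}] r4c6's peers cover all but 2. So r4c6=2.
Step 31. [r4c3∈{5}] r4c3 has the single candidate 5 ⇒ r4c3=5.
Step 32. [r6c7∈{2}] r6c7's peers cover all but 2 ⇒ r6c7=2.
Step 33. [r1c7∈{3}] r1c7's peers cover all but 3, so r1c7=3.

Answer: 5 4 1 6 9 8 3 7 2 / 8 7 2 5 4 3 1 9 6 / 9 3 6 1 2 7 8 4 5 / 7 8 5 4 1 2 9 6 3 / 6 2 3 7 8 9 4 5 1 / 1 9 4 3 5 6 2 8 7 / 4 5 8 2 6 1 7 3 9 / 3 1 9 8 7 5 6 2 4 / 2 6 7 9 3 4 5 1 8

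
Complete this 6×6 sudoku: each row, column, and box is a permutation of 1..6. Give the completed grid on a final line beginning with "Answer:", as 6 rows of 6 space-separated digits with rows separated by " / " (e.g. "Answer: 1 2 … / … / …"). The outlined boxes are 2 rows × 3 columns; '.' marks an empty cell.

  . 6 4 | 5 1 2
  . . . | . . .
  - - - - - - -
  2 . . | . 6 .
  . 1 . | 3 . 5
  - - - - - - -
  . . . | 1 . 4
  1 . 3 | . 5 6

Step 1. [r3c3∈{5}] nothing but 5 survives at r3c3. So r3c3=5.
Step 2. [r4c1∈{4,6}] in col 1, 4 fits only at r4c1. So r4c1=4.
Step 3. [r2c6∈{3}] nothing but 3 survives at r2c6, so r2c6=3.
Step 4. [r5c1∈{5,6}] 6 has one home in col 1: r5c1 ⇒ r5c1=6.
Step 5. [r5c3∈{2}] r5c3 has the single candidate 2. So r5c3=2.
Step 6. [r2c1∈{5}] only 5 remains possible at r2c1 ⇒ r2c1=5.
Step 7. [r2c4∈{4,6}] 6 has one home in row 2: r2c4. So r2c4=6.
Step 8. [r2c2∈{2}] r2c2's peers cover all but 2 ⇒ r2c2=2.
Step 9. [r4c5∈{2}] r4c5 is down to just 2. So r4c5=2.
Step 10. [r2c3∈{1}] only 1 remains possible at r2c3, so r2c3=1.
Step 11. [r6c4∈{2}] r6c4's peers cover all but 2. So r6c4=2.
Step 12. [r6c2∈{4}] r6c2 is down to just 4, so r6c2=4.
Step 13. [r2c5∈{4}] r2c5 is down to just 4 ⇒ r2c5=4.
Step 14. [r3c4∈{4}] r3c4 is down to just 4. So r3c4=4.
Step 15. [r3c2∈{3}] only 3 remains possible at r3c2. So r3c2=3.
Step 16. [r5c5∈{3}] r5c5 is down to just 3 ⇒ r5c5=3.
Step 17. [r1c1∈{3}] r1c1 has the single candidate 3. So r1c1=3.
Step 18. [r3c6∈{1}] nothing but 1 survives at r3c6. So r3c6=1.
Step 19. [r4c3∈{6}] r4c3's peers cover all but 6 ⇒ r4c3=6.
Step 20. [r5c2∈{5}] only 5 remains possible at r5c2 ⇒ r5c2=5.

Answer: 3 6 4 5 1 2 / 5 2 1 6 4 3 / 2 3 5 4 6 1 / 4 1 6 3 2 5 / 6 5 2 1 3 4 / 1 4 3 2 5 6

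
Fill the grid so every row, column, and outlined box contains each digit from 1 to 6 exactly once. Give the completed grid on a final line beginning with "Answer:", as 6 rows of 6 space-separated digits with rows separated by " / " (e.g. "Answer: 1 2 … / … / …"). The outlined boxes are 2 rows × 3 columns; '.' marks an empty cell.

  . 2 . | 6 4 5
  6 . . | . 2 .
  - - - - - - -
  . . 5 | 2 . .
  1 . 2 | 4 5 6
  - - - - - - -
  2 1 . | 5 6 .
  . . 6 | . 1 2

Step 1. [r1c1∈{3}] only 3 remains possible at r1c1, so r1c1=3.
Step 2. [r5c3∈{3,4}] in col 3, 3 fits only at r5c3. So r5c3=3.
Step 3. [r2c4∈{1,3}] col 4 places 1 nowhere but r2c4, so r2c4=1.
Step 4. [r3c5∈{3}] only 3 remains possible at r3c5, so r3c5=3.
Step 5. [r6c1∈{4,5}] col 1 places 5 nowhere but r6c1. So r6c1=5.
Step 6. [r6c2∈{4}] r6c2's peers cover all but 4. So r6c2=4.
Step 7. [r6c4∈{3}] r6c4's peers cover all but 3, so r6c4=3.
Step 8. [r2c3∈{4}] r2c3 is down to just 4, so r2c3=4.
Step 9. [r2c6∈{3}] only 3 remains possible at r2c6, so r2c6=3.
Step 10. [r4c2∈{3}] only 3 remains possible at r4c2, so r4c2=3.
Step 11. [r1c3∈{1}] r1c3 has the single candidate 1, so r1c3=1.
Step 12. [r3c2∈{6}] r3c2 is down to just 6. So r3c2=6.
Step 13. [r2c2∈{5}] r2c2 has the single candidate 5, so r2c2=5.
Step 14. [r3c1∈{4}] nothing but 4 survives at r3c1. So r3c1=4.
Step 15. [r5c6∈{4}] r5c6's peers cover all but 4, so r5c6=4.
Step 16. [r3c6∈{1}] r3c6 is down to just 1. So r3c6=1.

Answer: 3 2 1 6 4 5 / 6 5 4 1 2 3 / 4 6 5 2 3 1 / 1 3 2 4 5 6 / 2 1 3 5 6 4 / 5 4 6 3 1 2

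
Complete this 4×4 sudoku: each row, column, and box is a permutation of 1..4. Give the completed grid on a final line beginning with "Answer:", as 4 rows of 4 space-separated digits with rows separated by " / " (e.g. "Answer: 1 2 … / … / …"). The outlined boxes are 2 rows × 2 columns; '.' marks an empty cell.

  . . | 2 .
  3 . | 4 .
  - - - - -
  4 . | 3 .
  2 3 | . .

Step 1. [r2c4∈{1}] r2c4's peers cover all but 1, so r2c4=1.
Step 2. [r1c2∈{1,4}] in row 1, 4 fits only at r1c2 ⇒ r1c2=4.
Step 3. [r4c3∈{1}] r4c3's peers cover all but 1. So r4c3=1.
Step 4. [r1c4∈{3}] r1c4's peers cover all but 3 ⇒ r1c4=3.
Step 5. [r2c2∈{2}] only 2 remains possible at r2c2 ⇒ r2c2=2.
Step 6. [r4c4∈{4}] only 4 remains possible at r4c4, so r4c4=4.
Step 7. [r1c1∈{1}] r1c1 has the single candidate 1. So r1c1=1.
Step 8. [r3c2∈{1}] r3c2's peers cover all but 1. So r3c2=1.
Step 9. [r3c4∈{2}] r3c4 is down to just 2, so r3c4=2.

Answer: 1 4 2 3 / 3 2 4 1 / 4 1 3 2 / 2 3 1 4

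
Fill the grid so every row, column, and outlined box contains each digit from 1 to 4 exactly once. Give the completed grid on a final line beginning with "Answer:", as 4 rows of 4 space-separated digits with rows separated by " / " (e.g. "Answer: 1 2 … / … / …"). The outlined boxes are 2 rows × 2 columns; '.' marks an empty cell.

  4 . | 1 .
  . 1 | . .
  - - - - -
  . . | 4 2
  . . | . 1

Step 1. [r3c2∈{3}] r3c2 has the single candidate 3, so r3c2=3.
Step 2. [r2c1∈{2,3}] r2c1 is the only open cell in col 1 admitting 3 ⇒ r2c1=3.
Step 3. [r1c2∈{2}] r1c2 is down to just 2 ⇒ r1c2=2.
Step 4. [r4c3∈{3}] r4c3's peers cover all but 3 ⇒ r4c3=3.
Step 5. [r2c4∈{4}] r2c4 has the single candidate 4 ⇒ r2c4=4.
Step 6. [r1c4∈{3}] only 3 remains possible at r1c4. So r1c4=3.
Step 7. [r2c3∈{2}] r2c3 is down to just 2, so r2c3=2.
Step 8. [r4c1∈{2}] nothing but 2 survives at r4c1 ⇒ r4c1=2.
Step 9. [r4c2∈{4}] only 4 remains possible at r4c2, so r4c2=4.
Step 10. [r3c1∈{1}] r3c1 has the single candidate 1. So r3c1=1.

Answer: 4 2 1 3 / 3 1 2 4 / 1 3 4 2 / 2 4 3 1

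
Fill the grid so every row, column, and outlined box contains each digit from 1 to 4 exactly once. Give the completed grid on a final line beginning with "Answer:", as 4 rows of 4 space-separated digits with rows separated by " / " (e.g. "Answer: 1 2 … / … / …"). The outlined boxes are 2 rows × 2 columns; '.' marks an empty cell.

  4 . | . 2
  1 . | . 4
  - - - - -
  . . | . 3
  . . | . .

Step 1. [r3c1∈{2}] nothing but 2 survives at r3c1, so r3c1=2.
Step 2. [r1c2∈{3}] only 3 remains possible at r1c2 ⇒ r1c2=3.
Step 3. [r4c4∈{1}] r4c4 has the single candidate 1 ⇒ r4c4=1.
Step 4. [r3c3∈{4}] only 4 remains possible at r3c3, so r3c3=4.
Step 5. [r2c3∈{3}] r2c3 has the single candidate 3 ⇒ r2c3=3.
Step 6. [r4c3∈{2}] r4c3 is down to just 2 ⇒ r4c3=2.
Step 7. [r3c2∈{1}] r3c2 has the single candidate 1. So r3c2=1.
Step 8. [r4c2∈{4}] r4c2 is down to just 4. So r4c2=4.
Step 9. [r1c3∈{1}] only 1 remains possible at r1c3 ⇒ r1c3=1.
Step 10. [r2c2∈{2}] only 2 remains possible at r2c2. So r2c2=2.
Step 11. [r4c1∈{3}] r4c1 has the single candidate 3. So r4c1=3.

Answer: 4 3 1 2 / 1 2 3 4 / 2 1 4 3 / 3 4 2 1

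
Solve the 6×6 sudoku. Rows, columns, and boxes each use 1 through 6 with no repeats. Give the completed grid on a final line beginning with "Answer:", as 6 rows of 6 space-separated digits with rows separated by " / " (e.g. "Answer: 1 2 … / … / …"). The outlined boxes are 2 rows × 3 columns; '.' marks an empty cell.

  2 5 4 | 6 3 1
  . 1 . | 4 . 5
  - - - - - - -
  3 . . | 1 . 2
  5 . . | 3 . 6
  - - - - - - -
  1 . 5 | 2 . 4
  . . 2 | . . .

Step 1. [r5c5∈{6}] nothing but 6 survives at r5c5, so r5c5=6.
Step 2. [r3c3∈{6}] r3c3 is down to just 6 ⇒ r3c3=6.
Step 3. [r6c2∈{3,4,6}] col 2 places 6 nowhere but r6c2. So r6c2=6.
Step 4. [r3c5∈{4,5}] r3c5 is the only open cell in row 3 admitting 5, so r3c5=5.
Step 5. [r4c2∈{2,4}] row 4 places 2 nowhere but r4c2. So r4c2=2.
Step 6. [r4c5∈{4}] r4c5's peers cover all but 4, so r4c5=4.
Step 7. [r6c4∈{5}] r6c4 has the single candidate 5, so r6c4=5.
Step 8. [r6c1∈{4}] nothing but 4 survives at r6c1, so r6c1=4.
Step 9. [r2c3∈{3}] r2c3's peers cover all but 3, so r2c3=3.
Step 10. [r6c6∈{3}] r6c6's peers cover all but 3, so r6c6=3.
Step 11. [r3c2∈{4}] r3c2 is down to just 4. So r3c2=4.
Step 12. [r4c3∈{1}] only 1 remains possible at r4c3. So r4c3=1.
Step 13. [r2c5∈{2}] r2c5 has the single candidate 2. So r2c5=2.
Step 14. [r6c5∈{1}] r6c5 is down to just 1. So r6c5=1.
Step 15. [r2c1∈{6}] only 6 remains possible at r2c1 ⇒ r2c1=6.
Step 16. [r5c2∈{3}] r5c2 is down to just 3, so r5c2=3.

Answer: 2 5 4 6 3 1 / 6 1 3 4 2 5 / 3 4 6 1 5 2 / 5 2 1 3 4 6 / 1 3 5 2 6 4 / 4 6 2 5 1 3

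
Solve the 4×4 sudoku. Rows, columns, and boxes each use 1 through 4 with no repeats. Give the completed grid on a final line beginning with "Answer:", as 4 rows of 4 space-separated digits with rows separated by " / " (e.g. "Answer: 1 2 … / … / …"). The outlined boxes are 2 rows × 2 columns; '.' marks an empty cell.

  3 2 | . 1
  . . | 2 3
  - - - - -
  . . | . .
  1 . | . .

Step 1. [r1c3∈{4}] r1c3's peers cover all but 4 ⇒ r1c3=4.
Step 2. [r2c1∈{4}] r2c1 is down to just 4 ⇒ r2c1=4.
Step 3. [r4c3∈{3}] only 3 remains possible at r4c3 ⇒ r4c3=3.
Step 4. [r4c2∈{4}] nothing but 4 survives at r4c2, so r4c2=4.
Step 5. [r4c4∈{2}] r4c4 has the single candidate 2, so r4c4=2.
Step 6. [r3c3∈{1}] r3c3 has the single candidate 1 ⇒ r3c3=1.
Step 7. [r3c1∈{2}] r3c1's peers cover all but 2. So r3c1=2.
Step 8. [r3c4∈{4}] nothing but 4 survives at r3c4, so r3c4=4.
Step 9. [r2c2∈{1}] nothing but 1 survives at r2c2 ⇒ r2c2=1.
Step 10. [r3c2∈{3}] r3c2 is down to just 3, so r3c2=3.

Answer: 3 2 4 1 / 4 1 2 3 / 2 3 1 4 / 1 4 3 2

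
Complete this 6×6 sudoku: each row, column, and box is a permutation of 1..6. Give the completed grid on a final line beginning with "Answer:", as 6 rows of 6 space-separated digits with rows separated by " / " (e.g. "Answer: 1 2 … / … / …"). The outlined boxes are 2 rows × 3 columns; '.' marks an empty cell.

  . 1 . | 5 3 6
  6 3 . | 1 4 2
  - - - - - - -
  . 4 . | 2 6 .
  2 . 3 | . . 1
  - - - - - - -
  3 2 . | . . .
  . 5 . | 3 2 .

Step 1. [r6c6∈{4}] nothing but 4 survives at r6c6, so r6c6=4.
Step 2. [r5c3∈{1,4,6}] r5c3 is the only open cell in row 5 admitting 4 ⇒ r5c3=4.
Step 3. [r3c1∈{1,5}] r3c1 is the only open cell in col 1 admitting 5. So r3c1=5.
Step 4. [r5c5∈{1,5}] 1 has one home in row 5: r5c5 ⇒ r5c5=1.
Step 5. [r6c3∈{1,6}] in row 6, 6 fits only at r6c3 ⇒ r6c3=6.
Step 6. [r4c5∈{5}] r4c5 has the single candidate 5, so r4c5=5.
Step 7. [r5c4∈{6}] r5c4's peers cover all but 6 ⇒ r5c4=6.
Step 8. [r1c1∈{4}] r1c1 has the single candidate 4. So r1c1=4.
Step 9. [r1c3∈{2}] r1c3 has the single candidate 2, so r1c3=2.
Step 10. [r6c1∈{1}] r6c1 is down to just 1. So r6c1=1.
Step 11. [r3c6∈{3}] only 3 remains possible at r3c6. So r3c6=3.
Step 12. [r5c6∈{5}] nothing but 5 survives at r5c6. So r5c6=5.
Step 13. [r3c3∈{1}] r3c3's peers cover all but 1, so r3c3=1.
Step 14. [r4c2∈{6}] only 6 remains possible at r4c2, so r4c2=6.
Step 15. [r4c4∈{4}] nothing but 4 survives at r4c4. So r4c4=4.
Step 16. [r2c3∈{5}] nothing but 5 survives at r2c3 ⇒ r2c3=5.

Answer: 4 1 2 5 3 6 / 6 3 5 1 4 2 / 5 4 1 2 6 3 / 2 6 3 4 5 1 / 3 2 4 6 1 5 / 1 5 6 3 2 4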